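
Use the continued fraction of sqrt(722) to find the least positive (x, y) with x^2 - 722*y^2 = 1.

First expand sqrt(722) as a continued fraction. With x_i = (sqrt(722) + m_i)/d_i and (m_0, d_0) = (0, 1): a_0 = floor(sqrt(722)) = 26, since 26^2 = 676 <= 722 < 729 = 27^2.
Iterate m_{i+1} = d_i*a_i - m_i, d_{i+1} = (722 - m_{i+1}^2)/d_i, a_{i+1} = floor((a_0 + m_{i+1})/d_{i+1}):
  m_1 = 1*26 - 0 = 26, d_1 = (722 - 26^2)/1 = 46/1 = 46, a_1 = floor((26 + 26)/46) = 1.
  m_2 = 46*1 - 26 = 20, d_2 = (722 - 20^2)/46 = 322/46 = 7, a_2 = floor((26 + 20)/7) = 6.
  m_3 = 7*6 - 20 = 22, d_3 = (722 - 22^2)/7 = 238/7 = 34, a_3 = floor((26 + 22)/34) = 1.
  m_4 = 34*1 - 22 = 12, d_4 = (722 - 12^2)/34 = 578/34 = 17, a_4 = floor((26 + 12)/17) = 2.
  m_5 = 17*2 - 12 = 22, d_5 = (722 - 22^2)/17 = 238/17 = 14, a_5 = floor((26 + 22)/14) = 3.
  m_6 = 14*3 - 22 = 20, d_6 = (722 - 20^2)/14 = 322/14 = 23, a_6 = floor((26 + 20)/23) = 2.
  m_7 = 23*2 - 20 = 26, d_7 = (722 - 26^2)/23 = 46/23 = 2, a_7 = floor((26 + 26)/2) = 26.
  m_8 = 2*26 - 26 = 26, d_8 = (722 - 26^2)/2 = 46/2 = 23, a_8 = floor((26 + 26)/23) = 2.
  m_9 = 23*2 - 26 = 20, d_9 = (722 - 20^2)/23 = 322/23 = 14, a_9 = floor((26 + 20)/14) = 3.
  m_10 = 14*3 - 20 = 22, d_10 = (722 - 22^2)/14 = 238/14 = 17, a_10 = floor((26 + 22)/17) = 2.
  m_11 = 17*2 - 22 = 12, d_11 = (722 - 12^2)/17 = 578/17 = 34, a_11 = floor((26 + 12)/34) = 1.
  m_12 = 34*1 - 12 = 22, d_12 = (722 - 22^2)/34 = 238/34 = 7, a_12 = floor((26 + 22)/7) = 6.
  m_13 = 7*6 - 22 = 20, d_13 = (722 - 20^2)/7 = 322/7 = 46, a_13 = floor((26 + 20)/46) = 1.
  m_14 = 46*1 - 20 = 26, d_14 = (722 - 26^2)/46 = 46/46 = 1, a_14 = floor((26 + 26)/1) = 52.
  m_15 = 1*52 - 26 = 26, d_15 = (722 - 26^2)/1 = 46/1 = 46: (m_15, d_15) = (m_1, d_1) = (26, 46), so from here the quotients repeat a_1, ..., a_14; the period length is 14.
So sqrt(722) = [26; (1, 6, 1, 2, 3, 2, 26, 2, 3, 2, 1, 6, 1, 52)] with period length k = 14.
k is even, so the fundamental solution of x^2 - 722y^2 = 1 is (p_{k-1}, q_{k-1}) = (p_13, q_13); compute convergents through index 13.
Convergents (p_i = a_i*p_{i-1} + p_{i-2}, q_i = a_i*q_{i-1} + q_{i-2} with p_{-2}=0, p_{-1}=1, q_{-2}=1, q_{-1}=0):
  i=0: a_0=26, p_0 = 26*1 + 0 = 26, q_0 = 26*0 + 1 = 1.
  i=1: a_1=1, p_1 = 1*26 + 1 = 27, q_1 = 1*1 + 0 = 1.
  i=2: a_2=6, p_2 = 6*27 + 26 = 188, q_2 = 6*1 + 1 = 7.
  i=3: a_3=1, p_3 = 1*188 + 27 = 215, q_3 = 1*7 + 1 = 8.
  i=4: a_4=2, p_4 = 2*215 + 188 = 618, q_4 = 2*8 + 7 = 23.
  i=5: a_5=3, p_5 = 3*618 + 215 = 2069, q_5 = 3*23 + 8 = 77.
  i=6: a_6=2, p_6 = 2*2069 + 618 = 4756, q_6 = 2*77 + 23 = 177.
  i=7: a_7=26, p_7 = 26*4756 + 2069 = 125725, q_7 = 26*177 + 77 = 4679.
  i=8: a_8=2, p_8 = 2*125725 + 4756 = 256206, q_8 = 2*4679 + 177 = 9535.
  i=9: a_9=3, p_9 = 3*256206 + 125725 = 894343, q_9 = 3*9535 + 4679 = 33284.
  i=10: a_10=2, p_10 = 2*894343 + 256206 = 2044892, q_10 = 2*33284 + 9535 = 76103.
  i=11: a_11=1, p_11 = 1*2044892 + 894343 = 2939235, q_11 = 1*76103 + 33284 = 109387.
  i=12: a_12=6, p_12 = 6*2939235 + 2044892 = 19680302, q_12 = 6*109387 + 76103 = 732425.
  i=13: a_13=1, p_13 = 1*19680302 + 2939235 = 22619537, q_13 = 1*732425 + 109387 = 841812.
Check: 22619537^2 - 722*841812^2 = 511643454094369 - 511643454094368 = 1, so (x, y) = (22619537, 841812) solves the equation, and by the theorem it is the least positive solution.

(x, y) = (22619537, 841812)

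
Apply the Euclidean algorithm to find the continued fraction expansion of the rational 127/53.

[2; 2, 1, 1, 10]

Run the Euclidean algorithm on 127 and 53; the successive quotients are the partial quotients a_0, a_1, ... (each step inverts the fractional part left over by the previous one):
  127 = 2*53 + 21, so a_0 = 2.
  53 = 2*21 + 11, so a_1 = 2.
  21 = 1*11 + 10, so a_2 = 1.
  11 = 1*10 + 1, so a_3 = 1.
  10 = 10*1 + 0, so a_4 = 10.
The remainder reaches 0 after 5 divisions, so the expansion has 5 partial quotients, read off in order.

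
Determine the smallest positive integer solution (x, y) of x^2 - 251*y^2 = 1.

First expand sqrt(251) as a continued fraction. With x_i = (sqrt(251) + m_i)/d_i and (m_0, d_0) = (0, 1): a_0 = floor(sqrt(251)) = 15, since 15^2 = 225 <= 251 < 256 = 16^2.
Iterate m_{i+1} = d_i*a_i - m_i, d_{i+1} = (251 - m_{i+1}^2)/d_i, a_{i+1} = floor((a_0 + m_{i+1})/d_{i+1}):
  m_1 = 1*15 - 0 = 15, d_1 = (251 - 15^2)/1 = 26/1 = 26, a_1 = floor((15 + 15)/26) = 1.
  m_2 = 26*1 - 15 = 11, d_2 = (251 - 11^2)/26 = 130/26 = 5, a_2 = floor((15 + 11)/5) = 5.
  m_3 = 5*5 - 11 = 14, d_3 = (251 - 14^2)/5 = 55/5 = 11, a_3 = floor((15 + 14)/11) = 2.
  m_4 = 11*2 - 14 = 8, d_4 = (251 - 8^2)/11 = 187/11 = 17, a_4 = floor((15 + 8)/17) = 1.
  m_5 = 17*1 - 8 = 9, d_5 = (251 - 9^2)/17 = 170/17 = 10, a_5 = floor((15 + 9)/10) = 2.
  m_6 = 10*2 - 9 = 11, d_6 = (251 - 11^2)/10 = 130/10 = 13, a_6 = floor((15 + 11)/13) = 2.
  m_7 = 13*2 - 11 = 15, d_7 = (251 - 15^2)/13 = 26/13 = 2, a_7 = floor((15 + 15)/2) = 15.
  m_8 = 2*15 - 15 = 15, d_8 = (251 - 15^2)/2 = 26/2 = 13, a_8 = floor((15 + 15)/13) = 2.
  m_9 = 13*2 - 15 = 11, d_9 = (251 - 11^2)/13 = 130/13 = 10, a_9 = floor((15 + 11)/10) = 2.
  m_10 = 10*2 - 11 = 9, d_10 = (251 - 9^2)/10 = 170/10 = 17, a_10 = floor((15 + 9)/17) = 1.
  m_11 = 17*1 - 9 = 8, d_11 = (251 - 8^2)/17 = 187/17 = 11, a_11 = floor((15 + 8)/11) = 2.
  m_12 = 11*2 - 8 = 14, d_12 = (251 - 14^2)/11 = 55/11 = 5, a_12 = floor((15 + 14)/5) = 5.
  m_13 = 5*5 - 14 = 11, d_13 = (251 - 11^2)/5 = 130/5 = 26, a_13 = floor((15 + 11)/26) = 1.
  m_14 = 26*1 - 11 = 15, d_14 = (251 - 15^2)/26 = 26/26 = 1, a_14 = floor((15 + 15)/1) = 30.
  m_15 = 1*30 - 15 = 15, d_15 = (251 - 15^2)/1 = 26/1 = 26: (m_15, d_15) = (m_1, d_1) = (15, 26), so from here the quotients repeat a_1, ..., a_14; the period length is 14.
So sqrt(251) = [15; (1, 5, 2, 1, 2, 2, 15, 2, 2, 1, 2, 5, 1, 30)] with period length k = 14.
k is even, so the fundamental solution of x^2 - 251y^2 = 1 is (p_{k-1}, q_{k-1}) = (p_13, q_13); compute convergents through index 13.
Convergents (p_i = a_i*p_{i-1} + p_{i-2}, q_i = a_i*q_{i-1} + q_{i-2} with p_{-2}=0, p_{-1}=1, q_{-2}=1, q_{-1}=0):
  i=0: a_0=15, p_0 = 15*1 + 0 = 15, q_0 = 15*0 + 1 = 1.
  i=1: a_1=1, p_1 = 1*15 + 1 = 16, q_1 = 1*1 + 0 = 1.
  i=2: a_2=5, p_2 = 5*16 + 15 = 95, q_2 = 5*1 + 1 = 6.
  i=3: a_3=2, p_3 = 2*95 + 16 = 206, q_3 = 2*6 + 1 = 13.
  i=4: a_4=1, p_4 = 1*206 + 95 = 301, q_4 = 1*13 + 6 = 19.
  i=5: a_5=2, p_5 = 2*301 + 206 = 808, q_5 = 2*19 + 13 = 51.
  i=6: a_6=2, p_6 = 2*808 + 301 = 1917, q_6 = 2*51 + 19 = 121.
  i=7: a_7=15, p_7 = 15*1917 + 808 = 29563, q_7 = 15*121 + 51 = 1866.
  i=8: a_8=2, p_8 = 2*29563 + 1917 = 61043, q_8 = 2*1866 + 121 = 3853.
  i=9: a_9=2, p_9 = 2*61043 + 29563 = 151649, q_9 = 2*3853 + 1866 = 9572.
  i=10: a_10=1, p_10 = 1*151649 + 61043 = 212692, q_10 = 1*9572 + 3853 = 13425.
  i=11: a_11=2, p_11 = 2*212692 + 151649 = 577033, q_11 = 2*13425 + 9572 = 36422.
  i=12: a_12=5, p_12 = 5*577033 + 212692 = 3097857, q_12 = 5*36422 + 13425 = 195535.
  i=13: a_13=1, p_13 = 1*3097857 + 577033 = 3674890, q_13 = 1*195535 + 36422 = 231957.
Check: 3674890^2 - 251*231957^2 = 13504816512100 - 13504816512099 = 1, so (x, y) = (3674890, 231957) solves the equation, and by the theorem it is the least positive solution.

(x, y) = (3674890, 231957)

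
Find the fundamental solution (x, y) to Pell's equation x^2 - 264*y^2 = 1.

(x, y) = (65, 4)

First expand sqrt(264) as a continued fraction. With x_i = (sqrt(264) + m_i)/d_i and (m_0, d_0) = (0, 1): a_0 = floor(sqrt(264)) = 16, since 16^2 = 256 <= 264 < 289 = 17^2.
Iterate m_{i+1} = d_i*a_i - m_i, d_{i+1} = (264 - m_{i+1}^2)/d_i, a_{i+1} = floor((a_0 + m_{i+1})/d_{i+1}):
  m_1 = 1*16 - 0 = 16, d_1 = (264 - 16^2)/1 = 8/1 = 8, a_1 = floor((16 + 16)/8) = 4.
  m_2 = 8*4 - 16 = 16, d_2 = (264 - 16^2)/8 = 8/8 = 1, a_2 = floor((16 + 16)/1) = 32.
  m_3 = 1*32 - 16 = 16, d_3 = (264 - 16^2)/1 = 8/1 = 8: (m_3, d_3) = (m_1, d_1) = (16, 8), so from here the quotients repeat a_1, a_2; the period length is 2.
So sqrt(264) = [16; (4, 32)] with period length k = 2.
k is even, so the fundamental solution of x^2 - 264y^2 = 1 is (p_{k-1}, q_{k-1}) = (p_1, q_1); compute convergents through index 1.
Convergents (p_i = a_i*p_{i-1} + p_{i-2}, q_i = a_i*q_{i-1} + q_{i-2} with p_{-2}=0, p_{-1}=1, q_{-2}=1, q_{-1}=0):
  i=0: a_0=16, p_0 = 16*1 + 0 = 16, q_0 = 16*0 + 1 = 1.
  i=1: a_1=4, p_1 = 4*16 + 1 = 65, q_1 = 4*1 + 0 = 4.
Check: 65^2 - 264*4^2 = 4225 - 4224 = 1, so (x, y) = (65, 4) solves the equation, and by the theorem it is the least positive solution.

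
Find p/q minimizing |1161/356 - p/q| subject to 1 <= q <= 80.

Expand x = 1161/356 as a continued fraction with the Euclidean algorithm:
  1161 = 3*356 + 93, so a_0 = 3.
  356 = 3*93 + 77, so a_1 = 3.
  93 = 1*77 + 16, so a_2 = 1.
  77 = 4*16 + 13, so a_3 = 4.
  16 = 1*13 + 3, so a_4 = 1.
  13 = 4*3 + 1, so a_5 = 4.
  3 = 3*1 + 0, so a_6 = 3.
so x = [3; 3, 1, 4, 1, 4, 3].
Convergents (p_i = a_i*p_{i-1} + p_{i-2}, q_i = a_i*q_{i-1} + q_{i-2} with p_{-2}=0, p_{-1}=1, q_{-2}=1, q_{-1}=0), until the denominator exceeds 80:
  i=0: a_0=3, p_0 = 3*1 + 0 = 3, q_0 = 3*0 + 1 = 1.
  i=1: a_1=3, p_1 = 3*3 + 1 = 10, q_1 = 3*1 + 0 = 3.
  i=2: a_2=1, p_2 = 1*10 + 3 = 13, q_2 = 1*3 + 1 = 4.
  i=3: a_3=4, p_3 = 4*13 + 10 = 62, q_3 = 4*4 + 3 = 19.
  i=4: a_4=1, p_4 = 1*62 + 13 = 75, q_4 = 1*19 + 4 = 23.
  i=5: a_5=4, p_5 = 4*75 + 62 = 362, q_5 = 4*23 + 19 = 111.
q_5 = 111 > 80, so the last convergent with denominator <= 80 is p_4/q_4 = 75/23.
The closest fraction with denominator <= 80 is either p_4/q_4 or the intermediate fraction (k*p_4 + p_3)/(k*q_4 + q_3) with the largest k >= 1 whose denominator stays <= 80; these approach x as k grows, and every other convergent or intermediate fraction in range is farther away.
Largest k: floor((80 - q_3)/q_4) = floor((80 - 19)/23) = 2.
That gives (2*75 + 62)/(2*23 + 19) = 212/65.
Compare the errors: |x - 75/23| = |1161*23 - 75*356|/(356*23) = 3/8188, and |x - 212/65| = |1161*65 - 212*356|/(356*65) = 7/23140.
Cross-multiplying, 7*8188 = 57316 < 69420 = 3*23140, so 7/23140 is smaller: the intermediate fraction 212/65 is closer to x than 75/23.

212/65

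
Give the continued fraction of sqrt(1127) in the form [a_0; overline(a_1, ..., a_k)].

[33; overline(1, 1, 3, 33, 3, 1, 1, 66)]

Write x_i = (sqrt(1127) + m_i)/d_i with (m_0, d_0) = (0, 1). a_0 = floor(sqrt(1127)) = 33, since 33^2 = 1089 <= 1127 < 1156 = 34^2.
Iterate m_{i+1} = d_i*a_i - m_i, d_{i+1} = (1127 - m_{i+1}^2)/d_i, a_{i+1} = floor((a_0 + m_{i+1})/d_{i+1}):
  m_1 = 1*33 - 0 = 33, d_1 = (1127 - 33^2)/1 = 38/1 = 38, a_1 = floor((33 + 33)/38) = 1.
  m_2 = 38*1 - 33 = 5, d_2 = (1127 - 5^2)/38 = 1102/38 = 29, a_2 = floor((33 + 5)/29) = 1.
  m_3 = 29*1 - 5 = 24, d_3 = (1127 - 24^2)/29 = 551/29 = 19, a_3 = floor((33 + 24)/19) = 3.
  m_4 = 19*3 - 24 = 33, d_4 = (1127 - 33^2)/19 = 38/19 = 2, a_4 = floor((33 + 33)/2) = 33.
  m_5 = 2*33 - 33 = 33, d_5 = (1127 - 33^2)/2 = 38/2 = 19, a_5 = floor((33 + 33)/19) = 3.
  m_6 = 19*3 - 33 = 24, d_6 = (1127 - 24^2)/19 = 551/19 = 29, a_6 = floor((33 + 24)/29) = 1.
  m_7 = 29*1 - 24 = 5, d_7 = (1127 - 5^2)/29 = 1102/29 = 38, a_7 = floor((33 + 5)/38) = 1.
  m_8 = 38*1 - 5 = 33, d_8 = (1127 - 33^2)/38 = 38/38 = 1, a_8 = floor((33 + 33)/1) = 66.
  m_9 = 1*66 - 33 = 33, d_9 = (1127 - 33^2)/1 = 38/1 = 38: (m_9, d_9) = (m_1, d_1) = (33, 38), so from here the quotients repeat a_1, ..., a_8; the period length is 8.
Hence the expansion of sqrt(1127) is a_0 = 33 followed by the repeating block 1, 1, 3, 33, 3, 1, 1, 66 (period 8).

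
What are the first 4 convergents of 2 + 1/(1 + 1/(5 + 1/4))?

Using the convergent recurrence p_i = a_i*p_{i-1} + p_{i-2}, q_i = a_i*q_{i-1} + q_{i-2} with p_{-2}=0, p_{-1}=1, q_{-2}=1, q_{-1}=0:
  i=0: a_0=2, p_0 = 2*1 + 0 = 2, q_0 = 2*0 + 1 = 1.
  i=1: a_1=1, p_1 = 1*2 + 1 = 3, q_1 = 1*1 + 0 = 1.
  i=2: a_2=5, p_2 = 5*3 + 2 = 17, q_2 = 5*1 + 1 = 6.
  i=3: a_3=4, p_3 = 4*17 + 3 = 71, q_3 = 4*6 + 1 = 25.

2/1, 3/1, 17/6, 71/25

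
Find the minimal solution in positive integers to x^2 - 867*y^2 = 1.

First expand sqrt(867) as a continued fraction. With x_i = (sqrt(867) + m_i)/d_i and (m_0, d_0) = (0, 1): a_0 = floor(sqrt(867)) = 29, since 29^2 = 841 <= 867 < 900 = 30^2.
Iterate m_{i+1} = d_i*a_i - m_i, d_{i+1} = (867 - m_{i+1}^2)/d_i, a_{i+1} = floor((a_0 + m_{i+1})/d_{i+1}):
  m_1 = 1*29 - 0 = 29, d_1 = (867 - 29^2)/1 = 26/1 = 26, a_1 = floor((29 + 29)/26) = 2.
  m_2 = 26*2 - 29 = 23, d_2 = (867 - 23^2)/26 = 338/26 = 13, a_2 = floor((29 + 23)/13) = 4.
  m_3 = 13*4 - 23 = 29, d_3 = (867 - 29^2)/13 = 26/13 = 2, a_3 = floor((29 + 29)/2) = 29.
  m_4 = 2*29 - 29 = 29, d_4 = (867 - 29^2)/2 = 26/2 = 13, a_4 = floor((29 + 29)/13) = 4.
  m_5 = 13*4 - 29 = 23, d_5 = (867 - 23^2)/13 = 338/13 = 26, a_5 = floor((29 + 23)/26) = 2.
  m_6 = 26*2 - 23 = 29, d_6 = (867 - 29^2)/26 = 26/26 = 1, a_6 = floor((29 + 29)/1) = 58.
  m_7 = 1*58 - 29 = 29, d_7 = (867 - 29^2)/1 = 26/1 = 26: (m_7, d_7) = (m_1, d_1) = (29, 26), so from here the quotients repeat a_1, ..., a_6; the period length is 6.
So sqrt(867) = [29; (2, 4, 29, 4, 2, 58)] with period length k = 6.
k is even, so the fundamental solution of x^2 - 867y^2 = 1 is (p_{k-1}, q_{k-1}) = (p_5, q_5); compute convergents through index 5.
Convergents (p_i = a_i*p_{i-1} + p_{i-2}, q_i = a_i*q_{i-1} + q_{i-2} with p_{-2}=0, p_{-1}=1, q_{-2}=1, q_{-1}=0):
  i=0: a_0=29, p_0 = 29*1 + 0 = 29, q_0 = 29*0 + 1 = 1.
  i=1: a_1=2, p_1 = 2*29 + 1 = 59, q_1 = 2*1 + 0 = 2.
  i=2: a_2=4, p_2 = 4*59 + 29 = 265, q_2 = 4*2 + 1 = 9.
  i=3: a_3=29, p_3 = 29*265 + 59 = 7744, q_3 = 29*9 + 2 = 263.
  i=4: a_4=4, p_4 = 4*7744 + 265 = 31241, q_4 = 4*263 + 9 = 1061.
  i=5: a_5=2, p_5 = 2*31241 + 7744 = 70226, q_5 = 2*1061 + 263 = 2385.
Check: 70226^2 - 867*2385^2 = 4931691076 - 4931691075 = 1, so (x, y) = (70226, 2385) solves the equation, and by the theorem it is the least positive solution.

(x, y) = (70226, 2385)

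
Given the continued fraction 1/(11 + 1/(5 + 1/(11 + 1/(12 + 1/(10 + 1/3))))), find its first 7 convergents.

Using the convergent recurrence p_i = a_i*p_{i-1} + p_{i-2}, q_i = a_i*q_{i-1} + q_{i-2} with p_{-2}=0, p_{-1}=1, q_{-2}=1, q_{-1}=0:
  i=0: a_0=0, p_0 = 0*1 + 0 = 0, q_0 = 0*0 + 1 = 1.
  i=1: a_1=11, p_1 = 11*0 + 1 = 1, q_1 = 11*1 + 0 = 11.
  i=2: a_2=5, p_2 = 5*1 + 0 = 5, q_2 = 5*11 + 1 = 56.
  i=3: a_3=11, p_3 = 11*5 + 1 = 56, q_3 = 11*56 + 11 = 627.
  i=4: a_4=12, p_4 = 12*56 + 5 = 677, q_4 = 12*627 + 56 = 7580.
  i=5: a_5=10, p_5 = 10*677 + 56 = 6826, q_5 = 10*7580 + 627 = 76427.
  i=6: a_6=3, p_6 = 3*6826 + 677 = 21155, q_6 = 3*76427 + 7580 = 236861.

0/1, 1/11, 5/56, 56/627, 677/7580, 6826/76427, 21155/236861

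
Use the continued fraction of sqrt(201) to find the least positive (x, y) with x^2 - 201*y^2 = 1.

(x, y) = (515095, 36332)

First expand sqrt(201) as a continued fraction. With x_i = (sqrt(201) + m_i)/d_i and (m_0, d_0) = (0, 1): a_0 = floor(sqrt(201)) = 14, since 14^2 = 196 <= 201 < 225 = 15^2.
Iterate m_{i+1} = d_i*a_i - m_i, d_{i+1} = (201 - m_{i+1}^2)/d_i, a_{i+1} = floor((a_0 + m_{i+1})/d_{i+1}):
  m_1 = 1*14 - 0 = 14, d_1 = (201 - 14^2)/1 = 5/1 = 5, a_1 = floor((14 + 14)/5) = 5.
  m_2 = 5*5 - 14 = 11, d_2 = (201 - 11^2)/5 = 80/5 = 16, a_2 = floor((14 + 11)/16) = 1.
  m_3 = 16*1 - 11 = 5, d_3 = (201 - 5^2)/16 = 176/16 = 11, a_3 = floor((14 + 5)/11) = 1.
  m_4 = 11*1 - 5 = 6, d_4 = (201 - 6^2)/11 = 165/11 = 15, a_4 = floor((14 + 6)/15) = 1.
  m_5 = 15*1 - 6 = 9, d_5 = (201 - 9^2)/15 = 120/15 = 8, a_5 = floor((14 + 9)/8) = 2.
  m_6 = 8*2 - 9 = 7, d_6 = (201 - 7^2)/8 = 152/8 = 19, a_6 = floor((14 + 7)/19) = 1.
  m_7 = 19*1 - 7 = 12, d_7 = (201 - 12^2)/19 = 57/19 = 3, a_7 = floor((14 + 12)/3) = 8.
  m_8 = 3*8 - 12 = 12, d_8 = (201 - 12^2)/3 = 57/3 = 19, a_8 = floor((14 + 12)/19) = 1.
  m_9 = 19*1 - 12 = 7, d_9 = (201 - 7^2)/19 = 152/19 = 8, a_9 = floor((14 + 7)/8) = 2.
  m_10 = 8*2 - 7 = 9, d_10 = (201 - 9^2)/8 = 120/8 = 15, a_10 = floor((14 + 9)/15) = 1.
  m_11 = 15*1 - 9 = 6, d_11 = (201 - 6^2)/15 = 165/15 = 11, a_11 = floor((14 + 6)/11) = 1.
  m_12 = 11*1 - 6 = 5, d_12 = (201 - 5^2)/11 = 176/11 = 16, a_12 = floor((14 + 5)/16) = 1.
  m_13 = 16*1 - 5 = 11, d_13 = (201 - 11^2)/16 = 80/16 = 5, a_13 = floor((14 + 11)/5) = 5.
  m_14 = 5*5 - 11 = 14, d_14 = (201 - 14^2)/5 = 5/5 = 1, a_14 = floor((14 + 14)/1) = 28.
  m_15 = 1*28 - 14 = 14, d_15 = (201 - 14^2)/1 = 5/1 = 5: (m_15, d_15) = (m_1, d_1) = (14, 5), so from here the quotients repeat a_1, ..., a_14; the period length is 14.
So sqrt(201) = [14; (5, 1, 1, 1, 2, 1, 8, 1, 2, 1, 1, 1, 5, 28)] with period length k = 14.
k is even, so the fundamental solution of x^2 - 201y^2 = 1 is (p_{k-1}, q_{k-1}) = (p_13, q_13); compute convergents through index 13.
Convergents (p_i = a_i*p_{i-1} + p_{i-2}, q_i = a_i*q_{i-1} + q_{i-2} with p_{-2}=0, p_{-1}=1, q_{-2}=1, q_{-1}=0):
  i=0: a_0=14, p_0 = 14*1 + 0 = 14, q_0 = 14*0 + 1 = 1.
  i=1: a_1=5, p_1 = 5*14 + 1 = 71, q_1 = 5*1 + 0 = 5.
  i=2: a_2=1, p_2 = 1*71 + 14 = 85, q_2 = 1*5 + 1 = 6.
  i=3: a_3=1, p_3 = 1*85 + 71 = 156, q_3 = 1*6 + 5 = 11.
  i=4: a_4=1, p_4 = 1*156 + 85 = 241, q_4 = 1*11 + 6 = 17.
  i=5: a_5=2, p_5 = 2*241 + 156 = 638, q_5 = 2*17 + 11 = 45.
  i=6: a_6=1, p_6 = 1*638 + 241 = 879, q_6 = 1*45 + 17 = 62.
  i=7: a_7=8, p_7 = 8*879 + 638 = 7670, q_7 = 8*62 + 45 = 541.
  i=8: a_8=1, p_8 = 1*7670 + 879 = 8549, q_8 = 1*541 + 62 = 603.
  i=9: a_9=2, p_9 = 2*8549 + 7670 = 24768, q_9 = 2*603 + 541 = 1747.
  i=10: a_10=1, p_10 = 1*24768 + 8549 = 33317, q_10 = 1*1747 + 603 = 2350.
  i=11: a_11=1, p_11 = 1*33317 + 24768 = 58085, q_11 = 1*2350 + 1747 = 4097.
  i=12: a_12=1, p_12 = 1*58085 + 33317 = 91402, q_12 = 1*4097 + 2350 = 6447.
  i=13: a_13=5, p_13 = 5*91402 + 58085 = 515095, q_13 = 5*6447 + 4097 = 36332.
Check: 515095^2 - 201*36332^2 = 265322859025 - 265322859024 = 1, so (x, y) = (515095, 36332) solves the equation, and by the theorem it is the least positive solution.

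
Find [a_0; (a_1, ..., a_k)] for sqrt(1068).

Write x_i = (sqrt(1068) + m_i)/d_i with (m_0, d_0) = (0, 1). a_0 = floor(sqrt(1068)) = 32, since 32^2 = 1024 <= 1068 < 1089 = 33^2.
Iterate m_{i+1} = d_i*a_i - m_i, d_{i+1} = (1068 - m_{i+1}^2)/d_i, a_{i+1} = floor((a_0 + m_{i+1})/d_{i+1}):
  m_1 = 1*32 - 0 = 32, d_1 = (1068 - 32^2)/1 = 44/1 = 44, a_1 = floor((32 + 32)/44) = 1.
  m_2 = 44*1 - 32 = 12, d_2 = (1068 - 12^2)/44 = 924/44 = 21, a_2 = floor((32 + 12)/21) = 2.
  m_3 = 21*2 - 12 = 30, d_3 = (1068 - 30^2)/21 = 168/21 = 8, a_3 = floor((32 + 30)/8) = 7.
  m_4 = 8*7 - 30 = 26, d_4 = (1068 - 26^2)/8 = 392/8 = 49, a_4 = floor((32 + 26)/49) = 1.
  m_5 = 49*1 - 26 = 23, d_5 = (1068 - 23^2)/49 = 539/49 = 11, a_5 = floor((32 + 23)/11) = 5.
  m_6 = 11*5 - 23 = 32, d_6 = (1068 - 32^2)/11 = 44/11 = 4, a_6 = floor((32 + 32)/4) = 16.
  m_7 = 4*16 - 32 = 32, d_7 = (1068 - 32^2)/4 = 44/4 = 11, a_7 = floor((32 + 32)/11) = 5.
  m_8 = 11*5 - 32 = 23, d_8 = (1068 - 23^2)/11 = 539/11 = 49, a_8 = floor((32 + 23)/49) = 1.
  m_9 = 49*1 - 23 = 26, d_9 = (1068 - 26^2)/49 = 392/49 = 8, a_9 = floor((32 + 26)/8) = 7.
  m_10 = 8*7 - 26 = 30, d_10 = (1068 - 30^2)/8 = 168/8 = 21, a_10 = floor((32 + 30)/21) = 2.
  m_11 = 21*2 - 30 = 12, d_11 = (1068 - 12^2)/21 = 924/21 = 44, a_11 = floor((32 + 12)/44) = 1.
  m_12 = 44*1 - 12 = 32, d_12 = (1068 - 32^2)/44 = 44/44 = 1, a_12 = floor((32 + 32)/1) = 64.
  m_13 = 1*64 - 32 = 32, d_13 = (1068 - 32^2)/1 = 44/1 = 44: (m_13, d_13) = (m_1, d_1) = (32, 44), so from here the quotients repeat a_1, ..., a_12; the period length is 12.
Hence the expansion of sqrt(1068) is a_0 = 32 followed by the repeating block 1, 2, 7, 1, 5, 16, 5, 1, 7, 2, 1, 64 (period 12).

[32; (1, 2, 7, 1, 5, 16, 5, 1, 7, 2, 1, 64)]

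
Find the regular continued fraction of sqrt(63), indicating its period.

Write x_i = (sqrt(63) + m_i)/d_i with (m_0, d_0) = (0, 1). a_0 = floor(sqrt(63)) = 7, since 7^2 = 49 <= 63 < 64 = 8^2.
Iterate m_{i+1} = d_i*a_i - m_i, d_{i+1} = (63 - m_{i+1}^2)/d_i, a_{i+1} = floor((a_0 + m_{i+1})/d_{i+1}):
  m_1 = 1*7 - 0 = 7, d_1 = (63 - 7^2)/1 = 14/1 = 14, a_1 = floor((7 + 7)/14) = 1.
  m_2 = 14*1 - 7 = 7, d_2 = (63 - 7^2)/14 = 14/14 = 1, a_2 = floor((7 + 7)/1) = 14.
  m_3 = 1*14 - 7 = 7, d_3 = (63 - 7^2)/1 = 14/1 = 14: (m_3, d_3) = (m_1, d_1) = (7, 14), so from here the quotients repeat a_1, a_2; the period length is 2.
Hence the expansion of sqrt(63) is a_0 = 7 followed by the repeating block 1, 14 (period 2).

[7; (1, 14)]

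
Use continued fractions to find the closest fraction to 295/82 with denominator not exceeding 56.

Expand x = 295/82 as a continued fraction with the Euclidean algorithm:
  295 = 3*82 + 49, so a_0 = 3.
  82 = 1*49 + 33, so a_1 = 1.
  49 = 1*33 + 16, so a_2 = 1.
  33 = 2*16 + 1, so a_3 = 2.
  16 = 16*1 + 0, so a_4 = 16.
so x = [3; 1, 1, 2, 16].
Convergents (p_i = a_i*p_{i-1} + p_{i-2}, q_i = a_i*q_{i-1} + q_{i-2} with p_{-2}=0, p_{-1}=1, q_{-2}=1, q_{-1}=0), until the denominator exceeds 56:
  i=0: a_0=3, p_0 = 3*1 + 0 = 3, q_0 = 3*0 + 1 = 1.
  i=1: a_1=1, p_1 = 1*3 + 1 = 4, q_1 = 1*1 + 0 = 1.
  i=2: a_2=1, p_2 = 1*4 + 3 = 7, q_2 = 1*1 + 1 = 2.
  i=3: a_3=2, p_3 = 2*7 + 4 = 18, q_3 = 2*2 + 1 = 5.
  i=4: a_4=16, p_4 = 16*18 + 7 = 295, q_4 = 16*5 + 2 = 82.
q_4 = 82 > 56, so the last convergent with denominator <= 56 is p_3/q_3 = 18/5.
The closest fraction with denominator <= 56 is either p_3/q_3 or the intermediate fraction (k*p_3 + p_2)/(k*q_3 + q_2) with the largest k >= 1 whose denominator stays <= 56; these approach x as k grows, and every other convergent or intermediate fraction in range is farther away.
Largest k: floor((56 - q_2)/q_3) = floor((56 - 2)/5) = 10.
That gives (10*18 + 7)/(10*5 + 2) = 187/52.
Compare the errors: |x - 18/5| = |295*5 - 18*82|/(82*5) = 1/410, and |x - 187/52| = |295*52 - 187*82|/(82*52) = 6/4264.
Cross-multiplying, 6*410 = 2460 < 4264 = 1*4264, so 6/4264 is smaller: the intermediate fraction 187/52 is closer to x than 18/5.

187/52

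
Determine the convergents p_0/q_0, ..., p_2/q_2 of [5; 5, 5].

Using the convergent recurrence p_i = a_i*p_{i-1} + p_{i-2}, q_i = a_i*q_{i-1} + q_{i-2} with p_{-2}=0, p_{-1}=1, q_{-2}=1, q_{-1}=0:
  i=0: a_0=5, p_0 = 5*1 + 0 = 5, q_0 = 5*0 + 1 = 1.
  i=1: a_1=5, p_1 = 5*5 + 1 = 26, q_1 = 5*1 + 0 = 5.
  i=2: a_2=5, p_2 = 5*26 + 5 = 135, q_2 = 5*5 + 1 = 26.

5/1, 26/5, 135/26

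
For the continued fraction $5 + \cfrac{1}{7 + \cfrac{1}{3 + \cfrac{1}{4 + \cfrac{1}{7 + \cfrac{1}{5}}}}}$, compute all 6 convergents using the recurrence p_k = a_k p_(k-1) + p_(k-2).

5/1, 36/7, 113/22, 488/95, 3529/687, 18133/3530

Using the convergent recurrence p_i = a_i*p_{i-1} + p_{i-2}, q_i = a_i*q_{i-1} + q_{i-2} with p_{-2}=0, p_{-1}=1, q_{-2}=1, q_{-1}=0:
  i=0: a_0=5, p_0 = 5*1 + 0 = 5, q_0 = 5*0 + 1 = 1.
  i=1: a_1=7, p_1 = 7*5 + 1 = 36, q_1 = 7*1 + 0 = 7.
  i=2: a_2=3, p_2 = 3*36 + 5 = 113, q_2 = 3*7 + 1 = 22.
  i=3: a_3=4, p_3 = 4*113 + 36 = 488, q_3 = 4*22 + 7 = 95.
  i=4: a_4=7, p_4 = 7*488 + 113 = 3529, q_4 = 7*95 + 22 = 687.
  i=5: a_5=5, p_5 = 5*3529 + 488 = 18133, q_5 = 5*687 + 95 = 3530.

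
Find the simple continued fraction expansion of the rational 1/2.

[0; 2]

Run the Euclidean algorithm on 1 and 2; the successive quotients are the partial quotients a_0, a_1, ... (each step inverts the fractional part left over by the previous one):
  1 = 0*2 + 1, so a_0 = 0.
  2 = 2*1 + 0, so a_1 = 2.
The remainder reaches 0 after 2 divisions, so the expansion has 2 partial quotients, read off in order.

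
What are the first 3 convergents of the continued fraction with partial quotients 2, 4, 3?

2/1, 9/4, 29/13

Using the convergent recurrence p_i = a_i*p_{i-1} + p_{i-2}, q_i = a_i*q_{i-1} + q_{i-2} with p_{-2}=0, p_{-1}=1, q_{-2}=1, q_{-1}=0:
  i=0: a_0=2, p_0 = 2*1 + 0 = 2, q_0 = 2*0 + 1 = 1.
  i=1: a_1=4, p_1 = 4*2 + 1 = 9, q_1 = 4*1 + 0 = 4.
  i=2: a_2=3, p_2 = 3*9 + 2 = 29, q_2 = 3*4 + 1 = 13.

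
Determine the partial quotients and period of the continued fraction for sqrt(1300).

[36; (18, 72)]

Write x_i = (sqrt(1300) + m_i)/d_i with (m_0, d_0) = (0, 1). a_0 = floor(sqrt(1300)) = 36, since 36^2 = 1296 <= 1300 < 1369 = 37^2.
Iterate m_{i+1} = d_i*a_i - m_i, d_{i+1} = (1300 - m_{i+1}^2)/d_i, a_{i+1} = floor((a_0 + m_{i+1})/d_{i+1}):
  m_1 = 1*36 - 0 = 36, d_1 = (1300 - 36^2)/1 = 4/1 = 4, a_1 = floor((36 + 36)/4) = 18.
  m_2 = 4*18 - 36 = 36, d_2 = (1300 - 36^2)/4 = 4/4 = 1, a_2 = floor((36 + 36)/1) = 72.
  m_3 = 1*72 - 36 = 36, d_3 = (1300 - 36^2)/1 = 4/1 = 4: (m_3, d_3) = (m_1, d_1) = (36, 4), so from here the quotients repeat a_1, a_2; the period length is 2.
Hence the expansion of sqrt(1300) is a_0 = 36 followed by the repeating block 18, 72 (period 2).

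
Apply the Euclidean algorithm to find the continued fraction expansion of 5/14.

Run the Euclidean algorithm on 5 and 14; the successive quotients are the partial quotients a_0, a_1, ... (each step inverts the fractional part left over by the previous one):
  5 = 0*14 + 5, so a_0 = 0.
  14 = 2*5 + 4, so a_1 = 2.
  5 = 1*4 + 1, so a_2 = 1.
  4 = 4*1 + 0, so a_3 = 4.
The remainder reaches 0 after 4 divisions, so the expansion has 4 partial quotients, read off in order.

[0; 2, 1, 4]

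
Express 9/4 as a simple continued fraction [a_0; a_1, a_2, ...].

[2; 4]

Run the Euclidean algorithm on 9 and 4; the successive quotients are the partial quotients a_0, a_1, ... (each step inverts the fractional part left over by the previous one):
  9 = 2*4 + 1, so a_0 = 2.
  4 = 4*1 + 0, so a_1 = 4.
The remainder reaches 0 after 2 divisions, so the expansion has 2 partial quotients, read off in order.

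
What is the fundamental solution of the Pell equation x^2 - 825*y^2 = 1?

First expand sqrt(825) as a continued fraction. With x_i = (sqrt(825) + m_i)/d_i and (m_0, d_0) = (0, 1): a_0 = floor(sqrt(825)) = 28, since 28^2 = 784 <= 825 < 841 = 29^2.
Iterate m_{i+1} = d_i*a_i - m_i, d_{i+1} = (825 - m_{i+1}^2)/d_i, a_{i+1} = floor((a_0 + m_{i+1})/d_{i+1}):
  m_1 = 1*28 - 0 = 28, d_1 = (825 - 28^2)/1 = 41/1 = 41, a_1 = floor((28 + 28)/41) = 1.
  m_2 = 41*1 - 28 = 13, d_2 = (825 - 13^2)/41 = 656/41 = 16, a_2 = floor((28 + 13)/16) = 2.
  m_3 = 16*2 - 13 = 19, d_3 = (825 - 19^2)/16 = 464/16 = 29, a_3 = floor((28 + 19)/29) = 1.
  m_4 = 29*1 - 19 = 10, d_4 = (825 - 10^2)/29 = 725/29 = 25, a_4 = floor((28 + 10)/25) = 1.
  m_5 = 25*1 - 10 = 15, d_5 = (825 - 15^2)/25 = 600/25 = 24, a_5 = floor((28 + 15)/24) = 1.
  m_6 = 24*1 - 15 = 9, d_6 = (825 - 9^2)/24 = 744/24 = 31, a_6 = floor((28 + 9)/31) = 1.
  m_7 = 31*1 - 9 = 22, d_7 = (825 - 22^2)/31 = 341/31 = 11, a_7 = floor((28 + 22)/11) = 4.
  m_8 = 11*4 - 22 = 22, d_8 = (825 - 22^2)/11 = 341/11 = 31, a_8 = floor((28 + 22)/31) = 1.
  m_9 = 31*1 - 22 = 9, d_9 = (825 - 9^2)/31 = 744/31 = 24, a_9 = floor((28 + 9)/24) = 1.
  m_10 = 24*1 - 9 = 15, d_10 = (825 - 15^2)/24 = 600/24 = 25, a_10 = floor((28 + 15)/25) = 1.
  m_11 = 25*1 - 15 = 10, d_11 = (825 - 10^2)/25 = 725/25 = 29, a_11 = floor((28 + 10)/29) = 1.
  m_12 = 29*1 - 10 = 19, d_12 = (825 - 19^2)/29 = 464/29 = 16, a_12 = floor((28 + 19)/16) = 2.
  m_13 = 16*2 - 19 = 13, d_13 = (825 - 13^2)/16 = 656/16 = 41, a_13 = floor((28 + 13)/41) = 1.
  m_14 = 41*1 - 13 = 28, d_14 = (825 - 28^2)/41 = 41/41 = 1, a_14 = floor((28 + 28)/1) = 56.
  m_15 = 1*56 - 28 = 28, d_15 = (825 - 28^2)/1 = 41/1 = 41: (m_15, d_15) = (m_1, d_1) = (28, 41), so from here the quotients repeat a_1, ..., a_14; the period length is 14.
So sqrt(825) = [28; (1, 2, 1, 1, 1, 1, 4, 1, 1, 1, 1, 2, 1, 56)] with period length k = 14.
k is even, so the fundamental solution of x^2 - 825y^2 = 1 is (p_{k-1}, q_{k-1}) = (p_13, q_13); compute convergents through index 13.
Convergents (p_i = a_i*p_{i-1} + p_{i-2}, q_i = a_i*q_{i-1} + q_{i-2} with p_{-2}=0, p_{-1}=1, q_{-2}=1, q_{-1}=0):
  i=0: a_0=28, p_0 = 28*1 + 0 = 28, q_0 = 28*0 + 1 = 1.
  i=1: a_1=1, p_1 = 1*28 + 1 = 29, q_1 = 1*1 + 0 = 1.
  i=2: a_2=2, p_2 = 2*29 + 28 = 86, q_2 = 2*1 + 1 = 3.
  i=3: a_3=1, p_3 = 1*86 + 29 = 115, q_3 = 1*3 + 1 = 4.
  i=4: a_4=1, p_4 = 1*115 + 86 = 201, q_4 = 1*4 + 3 = 7.
  i=5: a_5=1, p_5 = 1*201 + 115 = 316, q_5 = 1*7 + 4 = 11.
  i=6: a_6=1, p_6 = 1*316 + 201 = 517, q_6 = 1*11 + 7 = 18.
  i=7: a_7=4, p_7 = 4*517 + 316 = 2384, q_7 = 4*18 + 11 = 83.
  i=8: a_8=1, p_8 = 1*2384 + 517 = 2901, q_8 = 1*83 + 18 = 101.
  i=9: a_9=1, p_9 = 1*2901 + 2384 = 5285, q_9 = 1*101 + 83 = 184.
  i=10: a_10=1, p_10 = 1*5285 + 2901 = 8186, q_10 = 1*184 + 101 = 285.
  i=11: a_11=1, p_11 = 1*8186 + 5285 = 13471, q_11 = 1*285 + 184 = 469.
  i=12: a_12=2, p_12 = 2*13471 + 8186 = 35128, q_12 = 2*469 + 285 = 1223.
  i=13: a_13=1, p_13 = 1*35128 + 13471 = 48599, q_13 = 1*1223 + 469 = 1692.
Check: 48599^2 - 825*1692^2 = 2361862801 - 2361862800 = 1, so (x, y) = (48599, 1692) solves the equation, and by the theorem it is the least positive solution.

(x, y) = (48599, 1692)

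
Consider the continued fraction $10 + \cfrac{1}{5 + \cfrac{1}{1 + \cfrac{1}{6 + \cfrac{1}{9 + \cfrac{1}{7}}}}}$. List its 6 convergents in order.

Using the convergent recurrence p_i = a_i*p_{i-1} + p_{i-2}, q_i = a_i*q_{i-1} + q_{i-2} with p_{-2}=0, p_{-1}=1, q_{-2}=1, q_{-1}=0:
  i=0: a_0=10, p_0 = 10*1 + 0 = 10, q_0 = 10*0 + 1 = 1.
  i=1: a_1=5, p_1 = 5*10 + 1 = 51, q_1 = 5*1 + 0 = 5.
  i=2: a_2=1, p_2 = 1*51 + 10 = 61, q_2 = 1*5 + 1 = 6.
  i=3: a_3=6, p_3 = 6*61 + 51 = 417, q_3 = 6*6 + 5 = 41.
  i=4: a_4=9, p_4 = 9*417 + 61 = 3814, q_4 = 9*41 + 6 = 375.
  i=5: a_5=7, p_5 = 7*3814 + 417 = 27115, q_5 = 7*375 + 41 = 2666.

10/1, 51/5, 61/6, 417/41, 3814/375, 27115/2666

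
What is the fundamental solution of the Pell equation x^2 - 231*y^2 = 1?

(x, y) = (76, 5)

First expand sqrt(231) as a continued fraction. With x_i = (sqrt(231) + m_i)/d_i and (m_0, d_0) = (0, 1): a_0 = floor(sqrt(231)) = 15, since 15^2 = 225 <= 231 < 256 = 16^2.
Iterate m_{i+1} = d_i*a_i - m_i, d_{i+1} = (231 - m_{i+1}^2)/d_i, a_{i+1} = floor((a_0 + m_{i+1})/d_{i+1}):
  m_1 = 1*15 - 0 = 15, d_1 = (231 - 15^2)/1 = 6/1 = 6, a_1 = floor((15 + 15)/6) = 5.
  m_2 = 6*5 - 15 = 15, d_2 = (231 - 15^2)/6 = 6/6 = 1, a_2 = floor((15 + 15)/1) = 30.
  m_3 = 1*30 - 15 = 15, d_3 = (231 - 15^2)/1 = 6/1 = 6: (m_3, d_3) = (m_1, d_1) = (15, 6), so from here the quotients repeat a_1, a_2; the period length is 2.
So sqrt(231) = [15; (5, 30)] with period length k = 2.
k is even, so the fundamental solution of x^2 - 231y^2 = 1 is (p_{k-1}, q_{k-1}) = (p_1, q_1); compute convergents through index 1.
Convergents (p_i = a_i*p_{i-1} + p_{i-2}, q_i = a_i*q_{i-1} + q_{i-2} with p_{-2}=0, p_{-1}=1, q_{-2}=1, q_{-1}=0):
  i=0: a_0=15, p_0 = 15*1 + 0 = 15, q_0 = 15*0 + 1 = 1.
  i=1: a_1=5, p_1 = 5*15 + 1 = 76, q_1 = 5*1 + 0 = 5.
Check: 76^2 - 231*5^2 = 5776 - 5775 = 1, so (x, y) = (76, 5) solves the equation, and by the theorem it is the least positive solution.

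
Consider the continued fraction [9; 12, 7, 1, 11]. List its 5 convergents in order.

9/1, 109/12, 772/85, 881/97, 10463/1152

Using the convergent recurrence p_i = a_i*p_{i-1} + p_{i-2}, q_i = a_i*q_{i-1} + q_{i-2} with p_{-2}=0, p_{-1}=1, q_{-2}=1, q_{-1}=0:
  i=0: a_0=9, p_0 = 9*1 + 0 = 9, q_0 = 9*0 + 1 = 1.
  i=1: a_1=12, p_1 = 12*9 + 1 = 109, q_1 = 12*1 + 0 = 12.
  i=2: a_2=7, p_2 = 7*109 + 9 = 772, q_2 = 7*12 + 1 = 85.
  i=3: a_3=1, p_3 = 1*772 + 109 = 881, q_3 = 1*85 + 12 = 97.
  i=4: a_4=11, p_4 = 11*881 + 772 = 10463, q_4 = 11*97 + 85 = 1152.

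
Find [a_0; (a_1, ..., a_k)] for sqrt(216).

[14; (1, 2, 3, 2, 1, 28)]

Write x_i = (sqrt(216) + m_i)/d_i with (m_0, d_0) = (0, 1). a_0 = floor(sqrt(216)) = 14, since 14^2 = 196 <= 216 < 225 = 15^2.
Iterate m_{i+1} = d_i*a_i - m_i, d_{i+1} = (216 - m_{i+1}^2)/d_i, a_{i+1} = floor((a_0 + m_{i+1})/d_{i+1}):
  m_1 = 1*14 - 0 = 14, d_1 = (216 - 14^2)/1 = 20/1 = 20, a_1 = floor((14 + 14)/20) = 1.
  m_2 = 20*1 - 14 = 6, d_2 = (216 - 6^2)/20 = 180/20 = 9, a_2 = floor((14 + 6)/9) = 2.
  m_3 = 9*2 - 6 = 12, d_3 = (216 - 12^2)/9 = 72/9 = 8, a_3 = floor((14 + 12)/8) = 3.
  m_4 = 8*3 - 12 = 12, d_4 = (216 - 12^2)/8 = 72/8 = 9, a_4 = floor((14 + 12)/9) = 2.
  m_5 = 9*2 - 12 = 6, d_5 = (216 - 6^2)/9 = 180/9 = 20, a_5 = floor((14 + 6)/20) = 1.
  m_6 = 20*1 - 6 = 14, d_6 = (216 - 14^2)/20 = 20/20 = 1, a_6 = floor((14 + 14)/1) = 28.
  m_7 = 1*28 - 14 = 14, d_7 = (216 - 14^2)/1 = 20/1 = 20: (m_7, d_7) = (m_1, d_1) = (14, 20), so from here the quotients repeat a_1, ..., a_6; the period length is 6.
Hence the expansion of sqrt(216) is a_0 = 14 followed by the repeating block 1, 2, 3, 2, 1, 28 (period 6).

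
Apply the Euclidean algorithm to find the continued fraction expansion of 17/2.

[8; 2]

Run the Euclidean algorithm on 17 and 2; the successive quotients are the partial quotients a_0, a_1, ... (each step inverts the fractional part left over by the previous one):
  17 = 8*2 + 1, so a_0 = 8.
  2 = 2*1 + 0, so a_1 = 2.
The remainder reaches 0 after 2 divisions, so the expansion has 2 partial quotients, read off in order.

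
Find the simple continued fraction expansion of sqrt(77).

Write x_i = (sqrt(77) + m_i)/d_i with (m_0, d_0) = (0, 1). a_0 = floor(sqrt(77)) = 8, since 8^2 = 64 <= 77 < 81 = 9^2.
Iterate m_{i+1} = d_i*a_i - m_i, d_{i+1} = (77 - m_{i+1}^2)/d_i, a_{i+1} = floor((a_0 + m_{i+1})/d_{i+1}):
  m_1 = 1*8 - 0 = 8, d_1 = (77 - 8^2)/1 = 13/1 = 13, a_1 = floor((8 + 8)/13) = 1.
  m_2 = 13*1 - 8 = 5, d_2 = (77 - 5^2)/13 = 52/13 = 4, a_2 = floor((8 + 5)/4) = 3.
  m_3 = 4*3 - 5 = 7, d_3 = (77 - 7^2)/4 = 28/4 = 7, a_3 = floor((8 + 7)/7) = 2.
  m_4 = 7*2 - 7 = 7, d_4 = (77 - 7^2)/7 = 28/7 = 4, a_4 = floor((8 + 7)/4) = 3.
  m_5 = 4*3 - 7 = 5, d_5 = (77 - 5^2)/4 = 52/4 = 13, a_5 = floor((8 + 5)/13) = 1.
  m_6 = 13*1 - 5 = 8, d_6 = (77 - 8^2)/13 = 13/13 = 1, a_6 = floor((8 + 8)/1) = 16.
  m_7 = 1*16 - 8 = 8, d_7 = (77 - 8^2)/1 = 13/1 = 13: (m_7, d_7) = (m_1, d_1) = (8, 13), so from here the quotients repeat a_1, ..., a_6; the period length is 6.
Hence the expansion of sqrt(77) is a_0 = 8 followed by the repeating block 1, 3, 2, 3, 1, 16 (period 6).

[8; (1, 3, 2, 3, 1, 16)]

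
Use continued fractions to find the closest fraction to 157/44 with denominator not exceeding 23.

82/23

Expand x = 157/44 as a continued fraction with the Euclidean algorithm:
  157 = 3*44 + 25, so a_0 = 3.
  44 = 1*25 + 19, so a_1 = 1.
  25 = 1*19 + 6, so a_2 = 1.
  19 = 3*6 + 1, so a_3 = 3.
  6 = 6*1 + 0, so a_4 = 6.
so x = [3; 1, 1, 3, 6].
Convergents (p_i = a_i*p_{i-1} + p_{i-2}, q_i = a_i*q_{i-1} + q_{i-2} with p_{-2}=0, p_{-1}=1, q_{-2}=1, q_{-1}=0), until the denominator exceeds 23:
  i=0: a_0=3, p_0 = 3*1 + 0 = 3, q_0 = 3*0 + 1 = 1.
  i=1: a_1=1, p_1 = 1*3 + 1 = 4, q_1 = 1*1 + 0 = 1.
  i=2: a_2=1, p_2 = 1*4 + 3 = 7, q_2 = 1*1 + 1 = 2.
  i=3: a_3=3, p_3 = 3*7 + 4 = 25, q_3 = 3*2 + 1 = 7.
  i=4: a_4=6, p_4 = 6*25 + 7 = 157, q_4 = 6*7 + 2 = 44.
q_4 = 44 > 23, so the last convergent with denominator <= 23 is p_3/q_3 = 25/7.
The closest fraction with denominator <= 23 is either p_3/q_3 or the intermediate fraction (k*p_3 + p_2)/(k*q_3 + q_2) with the largest k >= 1 whose denominator stays <= 23; these approach x as k grows, and every other convergent or intermediate fraction in range is farther away.
Largest k: floor((23 - q_2)/q_3) = floor((23 - 2)/7) = 3.
That gives (3*25 + 7)/(3*7 + 2) = 82/23.
Compare the errors: |x - 25/7| = |157*7 - 25*44|/(44*7) = 1/308, and |x - 82/23| = |157*23 - 82*44|/(44*23) = 3/1012.
Cross-multiplying, 3*308 = 924 < 1012 = 1*1012, so 3/1012 is smaller: the intermediate fraction 82/23 is closer to x than 25/7.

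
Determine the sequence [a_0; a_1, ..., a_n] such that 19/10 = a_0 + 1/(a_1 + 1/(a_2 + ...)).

[1; 1, 9]

Run the Euclidean algorithm on 19 and 10; the successive quotients are the partial quotients a_0, a_1, ... (each step inverts the fractional part left over by the previous one):
  19 = 1*10 + 9, so a_0 = 1.
  10 = 1*9 + 1, so a_1 = 1.
  9 = 9*1 + 0, so a_2 = 9.
The remainder reaches 0 after 3 divisions, so the expansion has 3 partial quotients, read off in order.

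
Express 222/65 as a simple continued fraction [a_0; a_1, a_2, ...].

Run the Euclidean algorithm on 222 and 65; the successive quotients are the partial quotients a_0, a_1, ... (each step inverts the fractional part left over by the previous one):
  222 = 3*65 + 27, so a_0 = 3.
  65 = 2*27 + 11, so a_1 = 2.
  27 = 2*11 + 5, so a_2 = 2.
  11 = 2*5 + 1, so a_3 = 2.
  5 = 5*1 + 0, so a_4 = 5.
The remainder reaches 0 after 5 divisions, so the expansion has 5 partial quotients, read off in order.

[3; 2, 2, 2, 5]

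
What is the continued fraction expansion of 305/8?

[38; 8]

Run the Euclidean algorithm on 305 and 8; the successive quotients are the partial quotients a_0, a_1, ... (each step inverts the fractional part left over by the previous one):
  305 = 38*8 + 1, so a_0 = 38.
  8 = 8*1 + 0, so a_1 = 8.
The remainder reaches 0 after 2 divisions, so the expansion has 2 partial quotients, read off in order.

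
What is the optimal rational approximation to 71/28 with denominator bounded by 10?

Expand x = 71/28 as a continued fraction with the Euclidean algorithm:
  71 = 2*28 + 15, so a_0 = 2.
  28 = 1*15 + 13, so a_1 = 1.
  15 = 1*13 + 2, so a_2 = 1.
  13 = 6*2 + 1, so a_3 = 6.
  2 = 2*1 + 0, so a_4 = 2.
so x = [2; 1, 1, 6, 2].
Convergents (p_i = a_i*p_{i-1} + p_{i-2}, q_i = a_i*q_{i-1} + q_{i-2} with p_{-2}=0, p_{-1}=1, q_{-2}=1, q_{-1}=0), until the denominator exceeds 10:
  i=0: a_0=2, p_0 = 2*1 + 0 = 2, q_0 = 2*0 + 1 = 1.
  i=1: a_1=1, p_1 = 1*2 + 1 = 3, q_1 = 1*1 + 0 = 1.
  i=2: a_2=1, p_2 = 1*3 + 2 = 5, q_2 = 1*1 + 1 = 2.
  i=3: a_3=6, p_3 = 6*5 + 3 = 33, q_3 = 6*2 + 1 = 13.
q_3 = 13 > 10, so the last convergent with denominator <= 10 is p_2/q_2 = 5/2.
The closest fraction with denominator <= 10 is either p_2/q_2 or the intermediate fraction (k*p_2 + p_1)/(k*q_2 + q_1) with the largest k >= 1 whose denominator stays <= 10; these approach x as k grows, and every other convergent or intermediate fraction in range is farther away.
Largest k: floor((10 - q_1)/q_2) = floor((10 - 1)/2) = 4.
That gives (4*5 + 3)/(4*2 + 1) = 23/9.
Compare the errors: |x - 5/2| = |71*2 - 5*28|/(28*2) = 2/56, and |x - 23/9| = |71*9 - 23*28|/(28*9) = 5/252.
Cross-multiplying, 5*56 = 280 < 504 = 2*252, so 5/252 is smaller: the intermediate fraction 23/9 is closer to x than 5/2.

23/9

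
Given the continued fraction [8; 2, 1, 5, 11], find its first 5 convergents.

Using the convergent recurrence p_i = a_i*p_{i-1} + p_{i-2}, q_i = a_i*q_{i-1} + q_{i-2} with p_{-2}=0, p_{-1}=1, q_{-2}=1, q_{-1}=0:
  i=0: a_0=8, p_0 = 8*1 + 0 = 8, q_0 = 8*0 + 1 = 1.
  i=1: a_1=2, p_1 = 2*8 + 1 = 17, q_1 = 2*1 + 0 = 2.
  i=2: a_2=1, p_2 = 1*17 + 8 = 25, q_2 = 1*2 + 1 = 3.
  i=3: a_3=5, p_3 = 5*25 + 17 = 142, q_3 = 5*3 + 2 = 17.
  i=4: a_4=11, p_4 = 11*142 + 25 = 1587, q_4 = 11*17 + 3 = 190.

8/1, 17/2, 25/3, 142/17, 1587/190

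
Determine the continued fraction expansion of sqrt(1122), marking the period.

Write x_i = (sqrt(1122) + m_i)/d_i with (m_0, d_0) = (0, 1). a_0 = floor(sqrt(1122)) = 33, since 33^2 = 1089 <= 1122 < 1156 = 34^2.
Iterate m_{i+1} = d_i*a_i - m_i, d_{i+1} = (1122 - m_{i+1}^2)/d_i, a_{i+1} = floor((a_0 + m_{i+1})/d_{i+1}):
  m_1 = 1*33 - 0 = 33, d_1 = (1122 - 33^2)/1 = 33/1 = 33, a_1 = floor((33 + 33)/33) = 2.
  m_2 = 33*2 - 33 = 33, d_2 = (1122 - 33^2)/33 = 33/33 = 1, a_2 = floor((33 + 33)/1) = 66.
  m_3 = 1*66 - 33 = 33, d_3 = (1122 - 33^2)/1 = 33/1 = 33: (m_3, d_3) = (m_1, d_1) = (33, 33), so from here the quotients repeat a_1, a_2; the period length is 2.
Hence the expansion of sqrt(1122) is a_0 = 33 followed by the repeating block 2, 66 (period 2).

[33; (2, 66)]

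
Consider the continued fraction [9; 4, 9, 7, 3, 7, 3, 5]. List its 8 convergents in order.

Using the convergent recurrence p_i = a_i*p_{i-1} + p_{i-2}, q_i = a_i*q_{i-1} + q_{i-2} with p_{-2}=0, p_{-1}=1, q_{-2}=1, q_{-1}=0:
  i=0: a_0=9, p_0 = 9*1 + 0 = 9, q_0 = 9*0 + 1 = 1.
  i=1: a_1=4, p_1 = 4*9 + 1 = 37, q_1 = 4*1 + 0 = 4.
  i=2: a_2=9, p_2 = 9*37 + 9 = 342, q_2 = 9*4 + 1 = 37.
  i=3: a_3=7, p_3 = 7*342 + 37 = 2431, q_3 = 7*37 + 4 = 263.
  i=4: a_4=3, p_4 = 3*2431 + 342 = 7635, q_4 = 3*263 + 37 = 826.
  i=5: a_5=7, p_5 = 7*7635 + 2431 = 55876, q_5 = 7*826 + 263 = 6045.
  i=6: a_6=3, p_6 = 3*55876 + 7635 = 175263, q_6 = 3*6045 + 826 = 18961.
  i=7: a_7=5, p_7 = 5*175263 + 55876 = 932191, q_7 = 5*18961 + 6045 = 100850.

9/1, 37/4, 342/37, 2431/263, 7635/826, 55876/6045, 175263/18961, 932191/100850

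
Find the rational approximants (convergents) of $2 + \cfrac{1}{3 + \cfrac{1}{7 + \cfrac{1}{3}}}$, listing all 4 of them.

Using the convergent recurrence p_i = a_i*p_{i-1} + p_{i-2}, q_i = a_i*q_{i-1} + q_{i-2} with p_{-2}=0, p_{-1}=1, q_{-2}=1, q_{-1}=0:
  i=0: a_0=2, p_0 = 2*1 + 0 = 2, q_0 = 2*0 + 1 = 1.
  i=1: a_1=3, p_1 = 3*2 + 1 = 7, q_1 = 3*1 + 0 = 3.
  i=2: a_2=7, p_2 = 7*7 + 2 = 51, q_2 = 7*3 + 1 = 22.
  i=3: a_3=3, p_3 = 3*51 + 7 = 160, q_3 = 3*22 + 3 = 69.

2/1, 7/3, 51/22, 160/69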